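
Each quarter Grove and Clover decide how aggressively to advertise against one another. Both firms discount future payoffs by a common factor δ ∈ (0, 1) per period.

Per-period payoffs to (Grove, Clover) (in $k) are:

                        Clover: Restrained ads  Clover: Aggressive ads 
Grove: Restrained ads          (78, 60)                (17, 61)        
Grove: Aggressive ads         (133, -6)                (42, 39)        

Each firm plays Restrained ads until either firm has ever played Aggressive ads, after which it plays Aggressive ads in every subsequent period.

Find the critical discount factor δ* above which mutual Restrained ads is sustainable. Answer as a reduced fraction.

For Grove: deviation gain 133−78 = 55, per-period punishment loss 78−42 = 36. IC gives δ ≥ 55/91.
For Clover: gain 1, loss 21 per period, so δ ≥ 1/22.
The tighter constraint is Grove's, so cooperation needs δ ≥ 55/91.

55/91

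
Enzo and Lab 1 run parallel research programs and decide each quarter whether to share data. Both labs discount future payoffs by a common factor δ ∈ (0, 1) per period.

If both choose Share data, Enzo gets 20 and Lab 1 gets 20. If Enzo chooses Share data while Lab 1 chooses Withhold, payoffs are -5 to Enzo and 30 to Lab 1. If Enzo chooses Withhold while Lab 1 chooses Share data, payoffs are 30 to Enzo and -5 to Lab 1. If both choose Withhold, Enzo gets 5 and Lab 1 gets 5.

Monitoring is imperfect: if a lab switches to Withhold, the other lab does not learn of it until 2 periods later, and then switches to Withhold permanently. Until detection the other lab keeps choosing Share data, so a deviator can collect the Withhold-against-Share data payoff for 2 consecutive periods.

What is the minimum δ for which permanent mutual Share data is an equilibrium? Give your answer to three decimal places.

The best deviation is to choose Withhold for all 2 undetected periods, earning 30 each, then 5 forever once detected.
Deviation value: 30(1−δ^2)/(1−δ) + 5δ^2/(1−δ); cooperation value: 20/(1−δ).
IC: 20 ≥ 30(1−δ^2) + 5δ^2 = 30 − 25δ^2.
So δ^2 ≥ 10/25 = 2/5, giving δ ≥ (2/5)^(1/2) ≈ 0.632.

0.632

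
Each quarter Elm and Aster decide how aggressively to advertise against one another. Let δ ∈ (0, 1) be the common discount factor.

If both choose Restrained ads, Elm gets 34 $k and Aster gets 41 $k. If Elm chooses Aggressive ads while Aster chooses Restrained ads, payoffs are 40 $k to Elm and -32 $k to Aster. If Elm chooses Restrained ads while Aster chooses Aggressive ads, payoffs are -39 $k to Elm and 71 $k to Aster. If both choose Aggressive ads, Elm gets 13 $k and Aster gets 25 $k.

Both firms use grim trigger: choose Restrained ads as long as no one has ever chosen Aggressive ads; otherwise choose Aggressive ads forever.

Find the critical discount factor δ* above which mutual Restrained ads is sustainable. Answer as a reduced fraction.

15/23

Elm: cooperation gives 34 each period; deviation gives 40 once then 13 forever.
  34/(1−δ) ≥ 40 + 13δ/(1−δ) ⇒ δ ≥ 6/27 = 2/9.
Aster: cooperation gives 41 each period; deviation gives 71 once then 25 forever.
  δ ≥ 30/46 = 15/23.
Both must hold, so the binding constraint is Aster's: δ ≥ 15/23.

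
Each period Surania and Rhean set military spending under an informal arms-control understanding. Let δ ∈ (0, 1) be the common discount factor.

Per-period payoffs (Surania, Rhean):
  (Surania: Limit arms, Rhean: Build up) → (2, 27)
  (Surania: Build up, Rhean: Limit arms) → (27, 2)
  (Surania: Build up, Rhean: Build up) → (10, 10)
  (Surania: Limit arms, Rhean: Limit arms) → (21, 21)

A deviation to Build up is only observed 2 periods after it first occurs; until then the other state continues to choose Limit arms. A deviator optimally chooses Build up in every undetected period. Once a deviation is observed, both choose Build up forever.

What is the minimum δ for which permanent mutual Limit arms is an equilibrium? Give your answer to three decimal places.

The best deviation is to choose Build up for all 2 undetected periods, earning 27 each, then 10 forever once detected.
Deviation value: 27(1−δ^2)/(1−δ) + 10δ^2/(1−δ); cooperation value: 21/(1−δ).
IC: 21 ≥ 27(1−δ^2) + 10δ^2 = 27 − 17δ^2.
So δ^2 ≥ 6/17, giving δ ≥ (6/17)^(1/2) ≈ 0.594.

0.594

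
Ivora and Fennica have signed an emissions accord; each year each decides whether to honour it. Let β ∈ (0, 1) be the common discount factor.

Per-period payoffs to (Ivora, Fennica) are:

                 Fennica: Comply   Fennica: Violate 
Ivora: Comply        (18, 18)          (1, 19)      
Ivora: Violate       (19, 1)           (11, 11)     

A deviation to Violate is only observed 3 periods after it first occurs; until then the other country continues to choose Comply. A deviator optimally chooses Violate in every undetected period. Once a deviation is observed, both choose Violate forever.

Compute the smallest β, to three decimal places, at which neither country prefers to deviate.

0.500

A deviator earns 19 for 3 periods, then 11 forever; cooperating earns 18 forever. Multiplying the IC by (1−β):
18 ≥ 19(1−β^3) + 11β^3, so 8·β^3 ≥ 1 and β^3 ≥ 1/8.
β ≥ (1/8)^(1/3) ≈ 0.500.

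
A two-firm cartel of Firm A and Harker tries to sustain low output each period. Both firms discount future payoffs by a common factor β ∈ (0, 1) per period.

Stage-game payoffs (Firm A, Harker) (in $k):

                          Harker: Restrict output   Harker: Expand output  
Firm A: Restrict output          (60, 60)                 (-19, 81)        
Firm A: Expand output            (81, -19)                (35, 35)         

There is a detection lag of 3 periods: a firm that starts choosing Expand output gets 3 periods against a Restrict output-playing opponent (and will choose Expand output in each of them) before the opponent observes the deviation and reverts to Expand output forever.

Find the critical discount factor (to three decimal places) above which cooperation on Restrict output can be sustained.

0.770

The best deviation is to choose Expand output for all 3 undetected periods, earning 81 each, then 35 forever once detected.
Deviation value: 81(1−β^3)/(1−β) + 35β^3/(1−β); cooperation value: 60/(1−β).
IC: 60 ≥ 81(1−β^3) + 35β^3 = 81 − 46β^3.
So β^3 ≥ 21/46, giving β ≥ (21/46)^(1/3) ≈ 0.770.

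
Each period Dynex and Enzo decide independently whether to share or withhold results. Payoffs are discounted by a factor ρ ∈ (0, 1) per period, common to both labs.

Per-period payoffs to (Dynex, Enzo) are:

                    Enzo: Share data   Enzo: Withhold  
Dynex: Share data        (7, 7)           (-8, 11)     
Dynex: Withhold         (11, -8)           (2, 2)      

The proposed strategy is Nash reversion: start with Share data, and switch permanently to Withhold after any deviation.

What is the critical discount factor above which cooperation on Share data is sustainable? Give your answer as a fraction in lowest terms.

4/9

Cooperation forever yields 7 each period: 7/(1−ρ).
Deviating yields 11 once, then 2 forever: 11 + 2ρ/(1−ρ).
No profitable deviation requires 7/(1−ρ) ≥ 11 + 2ρ/(1−ρ).
Multiplying by (1−ρ): 7 ≥ 11(1−ρ) + 2ρ = 11 − 9ρ.
So 9ρ ≥ 4, i.e. ρ ≥ 4/9.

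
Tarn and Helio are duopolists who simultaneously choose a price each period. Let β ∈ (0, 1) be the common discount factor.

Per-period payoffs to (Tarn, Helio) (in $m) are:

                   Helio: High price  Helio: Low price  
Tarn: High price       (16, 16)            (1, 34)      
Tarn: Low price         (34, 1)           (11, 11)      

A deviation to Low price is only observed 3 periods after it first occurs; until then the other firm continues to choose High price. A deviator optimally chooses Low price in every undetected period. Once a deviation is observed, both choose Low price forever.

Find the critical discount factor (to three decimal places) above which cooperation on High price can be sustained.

0.922

Deviating for the 3 undetected periods gains 34−16 = 18 per period over cooperation, then loses 16−11 = 5 per period forever once punishment starts.
Gain: 18(1 + β + … + β^2); loss: 5·β^3/(1−β).
No profitable deviation ⇔ 18(1−β^3) ≤ 5·β^3, i.e. β^3 ≥ 18/(18+5) = 18/23.
Hence β ≥ (18/23)^(1/3) ≈ 0.922.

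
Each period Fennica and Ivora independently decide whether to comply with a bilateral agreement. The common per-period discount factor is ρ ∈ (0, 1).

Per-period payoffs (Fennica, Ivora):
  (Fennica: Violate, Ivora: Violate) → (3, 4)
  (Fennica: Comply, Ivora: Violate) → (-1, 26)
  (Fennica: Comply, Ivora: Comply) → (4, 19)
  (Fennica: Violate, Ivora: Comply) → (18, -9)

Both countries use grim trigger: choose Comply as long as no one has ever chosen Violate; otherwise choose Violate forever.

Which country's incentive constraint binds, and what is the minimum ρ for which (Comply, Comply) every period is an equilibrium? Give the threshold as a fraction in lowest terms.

Fennica: cooperation gives 4 each period; deviation gives 18 once then 3 forever.
  4/(1−ρ) ≥ 18 + 3ρ/(1−ρ) ⇒ ρ ≥ 14/15.
Ivora: cooperation gives 19 each period; deviation gives 26 once then 4 forever.
  ρ ≥ 7/22.
Both must hold, so the binding constraint is Fennica's: ρ ≥ 14/15.

Fennica; ρ ≥ 14/15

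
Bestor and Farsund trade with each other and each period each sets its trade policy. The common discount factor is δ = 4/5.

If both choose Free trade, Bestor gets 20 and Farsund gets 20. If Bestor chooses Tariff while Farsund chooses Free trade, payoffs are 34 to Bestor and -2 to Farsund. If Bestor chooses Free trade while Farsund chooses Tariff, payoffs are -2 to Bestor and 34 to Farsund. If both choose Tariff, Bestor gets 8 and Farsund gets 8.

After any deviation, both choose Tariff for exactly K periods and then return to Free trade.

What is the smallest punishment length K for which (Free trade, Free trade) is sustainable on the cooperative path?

2

IC: δ(1−δ^K)/(1−δ) ≥ (34−20)/(20−8) = 7/6.
With δ = 4/5: need 1 − δ^K ≥ 7/6·(1−4/5)/(4/5), i.e. δ^K ≤ 0.7083.
Since (4/5)^1 = 0.8000 and (4/5)^2 = 0.6400, the smallest such K is 2.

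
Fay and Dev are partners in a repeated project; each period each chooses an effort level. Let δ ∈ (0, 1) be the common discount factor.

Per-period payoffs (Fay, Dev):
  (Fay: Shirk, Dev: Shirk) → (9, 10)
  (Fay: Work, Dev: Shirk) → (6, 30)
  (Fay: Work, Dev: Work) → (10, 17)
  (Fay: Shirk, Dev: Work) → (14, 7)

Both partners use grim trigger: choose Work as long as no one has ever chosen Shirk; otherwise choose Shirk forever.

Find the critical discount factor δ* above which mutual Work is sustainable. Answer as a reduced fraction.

Fay's threshold: (14−10)/(14−9) = 4/5.
Dev's threshold: (30−17)/(30−10) = 13/20.
4/5 > 13/20, so Fay binds and δ* = 4/5.

4/5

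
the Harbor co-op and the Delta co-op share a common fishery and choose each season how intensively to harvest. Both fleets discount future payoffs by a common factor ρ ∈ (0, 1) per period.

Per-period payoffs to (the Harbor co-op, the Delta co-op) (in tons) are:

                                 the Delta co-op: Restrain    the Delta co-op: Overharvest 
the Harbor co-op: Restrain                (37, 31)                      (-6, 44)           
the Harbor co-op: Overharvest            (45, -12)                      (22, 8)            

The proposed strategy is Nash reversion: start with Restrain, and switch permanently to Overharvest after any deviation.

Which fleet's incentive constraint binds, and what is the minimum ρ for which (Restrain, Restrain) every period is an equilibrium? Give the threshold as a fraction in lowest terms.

the Harbor co-op's threshold: (45−37)/(45−22) = 8/23.
the Delta co-op's threshold: (44−31)/(44−8) = 13/36.
8/23 < 13/36, so the Delta co-op binds and ρ* = 13/36.

the Delta co-op; ρ ≥ 13/36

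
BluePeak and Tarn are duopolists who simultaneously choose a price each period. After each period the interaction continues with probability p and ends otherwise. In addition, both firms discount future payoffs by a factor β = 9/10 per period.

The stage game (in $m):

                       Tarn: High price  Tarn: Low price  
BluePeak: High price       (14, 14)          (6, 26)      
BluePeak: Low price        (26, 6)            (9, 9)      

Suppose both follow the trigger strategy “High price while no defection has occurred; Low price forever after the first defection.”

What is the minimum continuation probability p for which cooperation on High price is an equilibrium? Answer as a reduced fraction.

With continuation probability p and discount β, the effective per-period discount factor is βp.
Grim-trigger IC: βp ≥ (26−14)/(26−9) = 12/17.
So p ≥ (12/17)/(9/10) = 40/51.

40/51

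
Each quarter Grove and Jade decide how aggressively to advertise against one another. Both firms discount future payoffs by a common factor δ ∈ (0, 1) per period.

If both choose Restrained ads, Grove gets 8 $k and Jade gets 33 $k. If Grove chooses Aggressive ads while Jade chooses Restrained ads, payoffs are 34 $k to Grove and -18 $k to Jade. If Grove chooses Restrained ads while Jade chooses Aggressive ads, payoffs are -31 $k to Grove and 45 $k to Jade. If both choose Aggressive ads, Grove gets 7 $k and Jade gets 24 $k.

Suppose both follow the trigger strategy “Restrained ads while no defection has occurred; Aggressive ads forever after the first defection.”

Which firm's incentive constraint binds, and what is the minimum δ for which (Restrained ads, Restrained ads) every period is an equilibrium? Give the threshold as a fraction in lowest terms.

Grove; δ ≥ 26/27

Grove: cooperation gives 8 each period; deviation gives 34 once then 7 forever.
  8/(1−δ) ≥ 34 + 7δ/(1−δ) ⇒ δ ≥ 26/27.
Jade: cooperation gives 33 each period; deviation gives 45 once then 24 forever.
  δ ≥ 12/21 = 4/7.
Both must hold, so the binding constraint is Grove's: δ ≥ 26/27.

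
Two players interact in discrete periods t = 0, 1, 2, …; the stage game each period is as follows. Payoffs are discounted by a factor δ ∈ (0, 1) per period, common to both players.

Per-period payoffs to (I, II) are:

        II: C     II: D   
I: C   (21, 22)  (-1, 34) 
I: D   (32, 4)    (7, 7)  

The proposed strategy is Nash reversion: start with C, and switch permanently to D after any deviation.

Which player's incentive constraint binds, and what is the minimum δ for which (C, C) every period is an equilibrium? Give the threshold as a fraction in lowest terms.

II; δ ≥ 4/9

I's threshold: (32−21)/(32−7) = 11/25.
II's threshold: (34−22)/(34−7) = 4/9.
11/25 < 4/9, so II binds and δ* = 4/9.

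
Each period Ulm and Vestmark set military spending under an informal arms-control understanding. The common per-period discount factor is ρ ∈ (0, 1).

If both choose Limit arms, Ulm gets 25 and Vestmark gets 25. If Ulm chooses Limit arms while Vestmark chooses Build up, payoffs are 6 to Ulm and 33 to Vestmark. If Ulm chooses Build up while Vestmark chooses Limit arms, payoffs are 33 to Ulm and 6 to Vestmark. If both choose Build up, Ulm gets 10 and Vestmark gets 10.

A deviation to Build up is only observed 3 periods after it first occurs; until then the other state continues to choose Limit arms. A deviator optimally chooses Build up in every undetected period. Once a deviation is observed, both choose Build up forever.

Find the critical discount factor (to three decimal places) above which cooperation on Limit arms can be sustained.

0.703

Deviating for the 3 undetected periods gains 33−25 = 8 per period over cooperation, then loses 25−10 = 15 per period forever once punishment starts.
Gain: 8(1 + ρ + … + ρ^2); loss: 15·ρ^3/(1−ρ).
No profitable deviation ⇔ 8(1−ρ^3) ≤ 15·ρ^3, i.e. ρ^3 ≥ 8/(8+15) = 8/23.
Hence ρ ≥ (8/23)^(1/3) ≈ 0.703.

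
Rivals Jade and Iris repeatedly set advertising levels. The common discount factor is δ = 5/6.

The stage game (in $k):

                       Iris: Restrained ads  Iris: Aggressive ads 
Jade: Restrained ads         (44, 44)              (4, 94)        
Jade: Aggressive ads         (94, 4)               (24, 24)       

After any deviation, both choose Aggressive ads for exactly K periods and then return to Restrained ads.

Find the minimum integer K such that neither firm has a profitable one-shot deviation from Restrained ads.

Need Σ_{k=1}^{K} δ^k ≥ (94−44)/(44−24) = 2.5000 at δ = 5/6.
At K = 3 the sum is 2.1065 < 2.5000; at K = 4 it is 2.5887 ≥ 2.5000.
So the minimum punishment length is K = 4.

4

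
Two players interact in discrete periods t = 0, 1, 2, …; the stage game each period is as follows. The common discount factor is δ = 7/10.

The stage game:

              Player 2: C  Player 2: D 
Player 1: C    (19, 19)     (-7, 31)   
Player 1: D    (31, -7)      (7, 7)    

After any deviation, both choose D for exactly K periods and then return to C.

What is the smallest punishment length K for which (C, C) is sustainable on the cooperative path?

2

Need Σ_{k=1}^{K} δ^k ≥ (31−19)/(19−7) = 1.0000 at δ = 7/10.
At K = 1 the sum is 0.7000 < 1.0000; at K = 2 it is 1.1900 ≥ 1.0000.
So the minimum punishment length is K = 2.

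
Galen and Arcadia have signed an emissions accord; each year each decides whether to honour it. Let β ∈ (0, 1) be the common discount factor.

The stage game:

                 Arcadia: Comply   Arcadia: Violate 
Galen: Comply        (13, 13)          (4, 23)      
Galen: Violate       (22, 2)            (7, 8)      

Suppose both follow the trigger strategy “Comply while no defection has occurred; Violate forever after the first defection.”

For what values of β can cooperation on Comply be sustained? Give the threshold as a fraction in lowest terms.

2/3

For Galen: deviation gain 22−13 = 9, per-period punishment loss 13−7 = 6. IC gives β ≥ 9/15 = 3/5.
For Arcadia: gain 10, loss 5 per period, so β ≥ 10/15 = 2/3.
The tighter constraint is Arcadia's, so cooperation needs β ≥ 2/3.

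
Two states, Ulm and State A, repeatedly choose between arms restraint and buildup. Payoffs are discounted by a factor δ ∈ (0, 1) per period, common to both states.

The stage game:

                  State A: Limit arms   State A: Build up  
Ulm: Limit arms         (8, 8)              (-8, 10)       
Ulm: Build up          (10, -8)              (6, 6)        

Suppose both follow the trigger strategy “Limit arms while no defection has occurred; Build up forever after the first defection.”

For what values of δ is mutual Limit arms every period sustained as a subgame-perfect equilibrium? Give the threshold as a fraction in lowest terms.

1/2

8/(1−δ) ≥ 10 + 6δ/(1−δ)
8 ≥ 10 − 4δ
δ ≥ 2/4 = 1/2.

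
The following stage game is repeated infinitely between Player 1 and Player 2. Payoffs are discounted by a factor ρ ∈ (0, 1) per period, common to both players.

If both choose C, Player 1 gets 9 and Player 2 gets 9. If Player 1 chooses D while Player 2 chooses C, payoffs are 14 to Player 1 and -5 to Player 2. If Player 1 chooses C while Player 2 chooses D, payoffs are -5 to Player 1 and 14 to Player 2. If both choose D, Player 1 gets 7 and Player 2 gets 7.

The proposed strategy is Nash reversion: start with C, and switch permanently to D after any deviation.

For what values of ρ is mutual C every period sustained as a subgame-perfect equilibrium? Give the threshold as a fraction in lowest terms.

5/7

Cooperation forever yields 9 each period: 9/(1−ρ).
Deviating yields 14 once, then 7 forever: 14 + 7ρ/(1−ρ).
No profitable deviation requires 9/(1−ρ) ≥ 14 + 7ρ/(1−ρ).
Multiplying by (1−ρ): 9 ≥ 14(1−ρ) + 7ρ = 14 − 7ρ.
So 7ρ ≥ 5, i.e. ρ ≥ 5/7.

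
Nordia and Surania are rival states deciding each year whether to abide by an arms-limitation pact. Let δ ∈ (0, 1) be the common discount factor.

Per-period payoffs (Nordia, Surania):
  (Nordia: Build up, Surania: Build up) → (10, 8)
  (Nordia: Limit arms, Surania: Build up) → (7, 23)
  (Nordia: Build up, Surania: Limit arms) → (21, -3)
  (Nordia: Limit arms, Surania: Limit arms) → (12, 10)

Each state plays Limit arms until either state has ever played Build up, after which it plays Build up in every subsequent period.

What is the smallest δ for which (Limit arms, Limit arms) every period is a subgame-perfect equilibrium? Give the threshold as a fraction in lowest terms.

13/15

Nordia's threshold: (21−12)/(21−10) = 9/11.
Surania's threshold: (23−10)/(23−8) = 13/15.
9/11 < 13/15, so Surania binds and δ* = 13/15.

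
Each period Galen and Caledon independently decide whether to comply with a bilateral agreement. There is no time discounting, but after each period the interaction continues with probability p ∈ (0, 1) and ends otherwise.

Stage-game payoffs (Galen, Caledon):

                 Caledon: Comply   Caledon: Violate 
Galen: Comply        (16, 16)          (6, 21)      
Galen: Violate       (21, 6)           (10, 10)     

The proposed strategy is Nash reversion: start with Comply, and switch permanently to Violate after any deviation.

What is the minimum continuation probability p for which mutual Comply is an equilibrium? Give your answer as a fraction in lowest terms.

With no time discounting, the continuation probability p plays the role of the discount factor.
Grim-trigger IC: 16/(1−p) ≥ 21 + 10p/(1−p) ⇒ p ≥ (21−16)/(21−10) = 5/11.

5/11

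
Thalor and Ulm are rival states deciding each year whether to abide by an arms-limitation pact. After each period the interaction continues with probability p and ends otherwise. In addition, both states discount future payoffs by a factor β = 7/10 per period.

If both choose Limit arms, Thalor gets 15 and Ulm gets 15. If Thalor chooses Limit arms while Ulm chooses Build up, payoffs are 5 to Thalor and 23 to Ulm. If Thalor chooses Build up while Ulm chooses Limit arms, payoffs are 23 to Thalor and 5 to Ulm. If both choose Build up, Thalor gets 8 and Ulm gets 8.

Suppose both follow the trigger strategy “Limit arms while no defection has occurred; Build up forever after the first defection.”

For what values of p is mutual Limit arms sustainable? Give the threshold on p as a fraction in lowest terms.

16/21

Expected continuation weight on next period's payoff is β·p = 7/10·p, which plays the role of the discount factor.
Cooperation requires 7/10·p ≥ (23−15)/(23−8) = 8/15, hence p ≥ 16/21.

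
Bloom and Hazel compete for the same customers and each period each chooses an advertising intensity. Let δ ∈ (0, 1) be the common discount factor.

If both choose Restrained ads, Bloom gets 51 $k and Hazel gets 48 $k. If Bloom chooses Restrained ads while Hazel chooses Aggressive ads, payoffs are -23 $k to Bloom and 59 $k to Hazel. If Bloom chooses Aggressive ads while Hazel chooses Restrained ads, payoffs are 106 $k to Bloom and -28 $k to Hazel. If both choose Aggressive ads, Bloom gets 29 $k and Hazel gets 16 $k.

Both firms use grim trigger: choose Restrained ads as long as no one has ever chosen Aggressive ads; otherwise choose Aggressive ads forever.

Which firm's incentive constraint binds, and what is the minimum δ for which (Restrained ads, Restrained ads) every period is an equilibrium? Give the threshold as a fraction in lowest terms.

Bloom; δ ≥ 5/7

Bloom: cooperation gives 51 each period; deviation gives 106 once then 29 forever.
  51/(1−δ) ≥ 106 + 29δ/(1−δ) ⇒ δ ≥ 55/77 = 5/7.
Hazel: cooperation gives 48 each period; deviation gives 59 once then 16 forever.
  δ ≥ 11/43.
Both must hold, so the binding constraint is Bloom's: δ ≥ 5/7.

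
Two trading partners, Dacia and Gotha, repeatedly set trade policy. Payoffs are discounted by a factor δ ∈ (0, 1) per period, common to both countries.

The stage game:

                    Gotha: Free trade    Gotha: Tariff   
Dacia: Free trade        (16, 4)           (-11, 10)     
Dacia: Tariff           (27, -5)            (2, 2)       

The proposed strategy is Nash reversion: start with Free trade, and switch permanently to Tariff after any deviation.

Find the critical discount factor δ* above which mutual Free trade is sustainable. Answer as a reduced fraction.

3/4

Dacia's threshold: (27−16)/(27−2) = 11/25.
Gotha's threshold: (10−4)/(10−2) = 3/4.
11/25 < 3/4, so Gotha binds and δ* = 3/4.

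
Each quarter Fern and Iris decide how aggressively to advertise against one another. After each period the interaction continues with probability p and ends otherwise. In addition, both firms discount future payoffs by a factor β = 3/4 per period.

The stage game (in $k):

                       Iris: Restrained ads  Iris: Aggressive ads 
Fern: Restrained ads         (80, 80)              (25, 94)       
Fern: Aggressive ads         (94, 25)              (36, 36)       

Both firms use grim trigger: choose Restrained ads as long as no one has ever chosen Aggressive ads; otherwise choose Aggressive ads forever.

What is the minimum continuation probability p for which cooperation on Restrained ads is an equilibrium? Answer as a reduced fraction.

With continuation probability p and discount β, the effective per-period discount factor is βp.
Grim-trigger IC: βp ≥ (94−80)/(94−36) = 7/29.
So p ≥ (7/29)/(3/4) = 28/87.

28/87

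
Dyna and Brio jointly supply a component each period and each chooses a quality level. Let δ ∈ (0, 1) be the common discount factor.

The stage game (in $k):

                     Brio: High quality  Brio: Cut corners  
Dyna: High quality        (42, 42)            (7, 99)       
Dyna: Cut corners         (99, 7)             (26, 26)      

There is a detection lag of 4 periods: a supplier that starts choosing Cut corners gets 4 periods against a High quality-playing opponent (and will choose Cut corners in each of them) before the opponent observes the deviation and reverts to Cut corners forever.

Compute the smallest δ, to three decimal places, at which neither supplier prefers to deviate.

Deviating for the 4 undetected periods gains 99−42 = 57 per period over cooperation, then loses 42−26 = 16 per period forever once punishment starts.
Gain: 57(1 + δ + … + δ^3); loss: 16·δ^4/(1−δ).
No profitable deviation ⇔ 57(1−δ^4) ≤ 16·δ^4, i.e. δ^4 ≥ 57/(57+16) = 57/73.
Hence δ ≥ (57/73)^(1/4) ≈ 0.940.

0.940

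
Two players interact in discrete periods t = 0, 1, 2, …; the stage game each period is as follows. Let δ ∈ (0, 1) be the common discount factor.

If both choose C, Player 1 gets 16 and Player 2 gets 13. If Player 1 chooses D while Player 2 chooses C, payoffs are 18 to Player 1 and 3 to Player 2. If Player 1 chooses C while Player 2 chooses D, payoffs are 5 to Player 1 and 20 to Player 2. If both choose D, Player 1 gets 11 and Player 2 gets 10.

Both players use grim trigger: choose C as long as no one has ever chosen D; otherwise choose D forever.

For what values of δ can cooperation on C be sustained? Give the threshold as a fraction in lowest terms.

Player 1's threshold: (18−16)/(18−11) = 2/7.
Player 2's threshold: (20−13)/(20−10) = 7/10.
2/7 < 7/10, so Player 2 binds and δ* = 7/10.

7/10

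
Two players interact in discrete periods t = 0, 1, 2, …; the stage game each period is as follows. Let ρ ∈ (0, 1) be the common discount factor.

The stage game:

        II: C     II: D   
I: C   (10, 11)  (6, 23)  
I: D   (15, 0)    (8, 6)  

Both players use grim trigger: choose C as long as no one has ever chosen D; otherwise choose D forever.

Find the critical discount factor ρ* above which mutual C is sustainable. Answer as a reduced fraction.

5/7

For I: deviation gain 15−10 = 5, per-period punishment loss 10−8 = 2. IC gives ρ ≥ 5/7.
For II: gain 12, loss 5 per period, so ρ ≥ 12/17.
The tighter constraint is I's, so cooperation needs ρ ≥ 5/7.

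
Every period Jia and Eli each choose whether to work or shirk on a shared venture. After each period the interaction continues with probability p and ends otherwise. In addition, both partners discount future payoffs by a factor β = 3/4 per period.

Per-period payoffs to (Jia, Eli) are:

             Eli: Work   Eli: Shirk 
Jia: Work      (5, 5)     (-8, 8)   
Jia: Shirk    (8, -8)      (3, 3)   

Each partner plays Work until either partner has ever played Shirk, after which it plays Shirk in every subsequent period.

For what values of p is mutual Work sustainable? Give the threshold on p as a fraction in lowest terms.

4/5

Expected continuation weight on next period's payoff is β·p = 3/4·p, which plays the role of the discount factor.
Cooperation requires 3/4·p ≥ (8−5)/(8−3) = 3/5, hence p ≥ 4/5.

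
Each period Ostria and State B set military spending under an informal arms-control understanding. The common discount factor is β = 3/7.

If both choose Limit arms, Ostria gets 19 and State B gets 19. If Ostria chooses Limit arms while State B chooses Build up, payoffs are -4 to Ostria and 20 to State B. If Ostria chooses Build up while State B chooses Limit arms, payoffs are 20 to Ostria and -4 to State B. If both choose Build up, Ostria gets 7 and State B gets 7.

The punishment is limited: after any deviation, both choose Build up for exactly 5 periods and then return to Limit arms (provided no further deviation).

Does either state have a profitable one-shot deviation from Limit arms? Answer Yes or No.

No

Comparing payoff streams over the 6 periods until play realigns: cooperate → 19(1+β+…+β^5); deviate → 20 + 7(β+…+β^5).
Cooperation is sustained iff (19−7)(β+…+β^5) ≥ 20−19.
β+…+β^5 = 3/7·(1−(3/7)^5)/(1−3/7) = 0.7392, and (20−19)/(19−7) = 0.0833.
0.7392 ≥ 0.0833, so cooperation is sustainable.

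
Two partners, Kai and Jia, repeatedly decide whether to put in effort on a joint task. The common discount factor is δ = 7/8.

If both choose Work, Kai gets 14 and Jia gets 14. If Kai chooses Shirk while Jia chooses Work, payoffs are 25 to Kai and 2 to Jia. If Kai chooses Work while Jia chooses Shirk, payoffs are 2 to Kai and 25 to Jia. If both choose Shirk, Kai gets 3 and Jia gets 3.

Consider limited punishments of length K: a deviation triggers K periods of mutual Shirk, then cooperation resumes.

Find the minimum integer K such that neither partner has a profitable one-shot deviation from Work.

2

Need Σ_{k=1}^{K} δ^k ≥ (25−14)/(14−3) = 1.0000 at δ = 7/8.
At K = 1 the sum is 0.8750 < 1.0000; at K = 2 it is 1.6406 ≥ 1.0000.
So the minimum punishment length is K = 2.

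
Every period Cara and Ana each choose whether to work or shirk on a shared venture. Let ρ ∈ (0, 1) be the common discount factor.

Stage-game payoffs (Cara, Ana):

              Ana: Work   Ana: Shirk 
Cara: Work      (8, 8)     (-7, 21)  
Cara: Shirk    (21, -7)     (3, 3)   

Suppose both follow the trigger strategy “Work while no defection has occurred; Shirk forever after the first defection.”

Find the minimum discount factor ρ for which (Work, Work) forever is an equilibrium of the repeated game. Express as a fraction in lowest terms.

13/18

Cooperation forever yields 8 each period: 8/(1−ρ).
Deviating yields 21 once, then 3 forever: 21 + 3ρ/(1−ρ).
No profitable deviation requires 8/(1−ρ) ≥ 21 + 3ρ/(1−ρ).
Multiplying by (1−ρ): 8 ≥ 21(1−ρ) + 3ρ = 21 − 18ρ.
So 18ρ ≥ 13, i.e. ρ ≥ 13/18.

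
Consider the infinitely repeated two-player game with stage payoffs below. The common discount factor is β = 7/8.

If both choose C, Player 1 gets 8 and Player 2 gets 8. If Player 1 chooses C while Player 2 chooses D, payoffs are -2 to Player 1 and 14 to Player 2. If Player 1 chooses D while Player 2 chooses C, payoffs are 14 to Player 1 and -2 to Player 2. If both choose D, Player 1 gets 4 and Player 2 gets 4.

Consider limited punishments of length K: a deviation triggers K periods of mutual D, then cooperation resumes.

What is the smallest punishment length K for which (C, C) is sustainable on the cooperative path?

Need Σ_{k=1}^{K} β^k ≥ (14−8)/(8−4) = 1.5000 at β = 7/8.
At K = 1 the sum is 0.8750 < 1.5000; at K = 2 it is 1.6406 ≥ 1.5000.
So the minimum punishment length is K = 2.

2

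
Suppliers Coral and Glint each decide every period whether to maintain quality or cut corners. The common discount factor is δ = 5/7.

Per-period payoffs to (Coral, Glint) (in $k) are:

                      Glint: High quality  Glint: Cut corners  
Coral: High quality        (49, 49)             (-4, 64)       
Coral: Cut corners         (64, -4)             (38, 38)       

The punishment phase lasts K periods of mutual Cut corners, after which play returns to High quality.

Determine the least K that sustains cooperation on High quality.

IC: δ(1−δ^K)/(1−δ) ≥ (64−49)/(49−38) = 15/11.
With δ = 5/7: need 1 − δ^K ≥ 15/11·(1−5/7)/(5/7), i.e. δ^K ≤ 0.4545.
Since (5/7)^2 = 0.5102 and (5/7)^3 = 0.3644, the smallest such K is 3.

3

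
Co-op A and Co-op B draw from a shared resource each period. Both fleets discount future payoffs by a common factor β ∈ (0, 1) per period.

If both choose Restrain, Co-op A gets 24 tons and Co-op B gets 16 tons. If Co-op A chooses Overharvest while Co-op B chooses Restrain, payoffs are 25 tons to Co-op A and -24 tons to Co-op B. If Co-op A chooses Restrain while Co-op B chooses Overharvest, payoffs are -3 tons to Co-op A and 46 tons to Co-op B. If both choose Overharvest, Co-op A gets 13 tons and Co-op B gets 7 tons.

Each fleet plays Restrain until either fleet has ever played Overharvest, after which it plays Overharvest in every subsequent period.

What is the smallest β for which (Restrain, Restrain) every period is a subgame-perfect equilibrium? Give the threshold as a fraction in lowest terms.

Co-op A: cooperation gives 24 each period; deviation gives 25 once then 13 forever.
  24/(1−β) ≥ 25 + 13β/(1−β) ⇒ β ≥ 1/12.
Co-op B: cooperation gives 16 each period; deviation gives 46 once then 7 forever.
  β ≥ 30/39 = 10/13.
Both must hold, so the binding constraint is Co-op B's: β ≥ 10/13.

10/13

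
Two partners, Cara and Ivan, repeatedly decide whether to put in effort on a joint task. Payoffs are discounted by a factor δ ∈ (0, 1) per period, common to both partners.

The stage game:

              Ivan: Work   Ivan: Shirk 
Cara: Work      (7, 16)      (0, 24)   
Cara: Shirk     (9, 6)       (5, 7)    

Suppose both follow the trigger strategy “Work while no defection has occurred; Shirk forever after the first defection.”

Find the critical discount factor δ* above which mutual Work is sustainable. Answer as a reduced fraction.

Cara: cooperation gives 7 each period; deviation gives 9 once then 5 forever.
  7/(1−δ) ≥ 9 + 5δ/(1−δ) ⇒ δ ≥ 2/4 = 1/2.
Ivan: cooperation gives 16 each period; deviation gives 24 once then 7 forever.
  δ ≥ 8/17.
Both must hold, so the binding constraint is Cara's: δ ≥ 1/2.

1/2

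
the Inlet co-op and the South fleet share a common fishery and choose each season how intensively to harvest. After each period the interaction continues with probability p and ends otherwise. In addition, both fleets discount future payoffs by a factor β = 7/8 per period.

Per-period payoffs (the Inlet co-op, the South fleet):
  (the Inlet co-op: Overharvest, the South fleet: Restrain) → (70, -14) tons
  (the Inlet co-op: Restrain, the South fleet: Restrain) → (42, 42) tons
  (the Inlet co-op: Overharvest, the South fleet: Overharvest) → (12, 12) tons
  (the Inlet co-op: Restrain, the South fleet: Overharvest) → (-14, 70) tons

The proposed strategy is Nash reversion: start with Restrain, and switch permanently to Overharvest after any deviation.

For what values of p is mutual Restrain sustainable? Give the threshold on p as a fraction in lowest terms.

16/29

Expected continuation weight on next period's payoff is β·p = 7/8·p, which plays the role of the discount factor.
Cooperation requires 7/8·p ≥ (70−42)/(70−12) = 14/29, hence p ≥ 16/29.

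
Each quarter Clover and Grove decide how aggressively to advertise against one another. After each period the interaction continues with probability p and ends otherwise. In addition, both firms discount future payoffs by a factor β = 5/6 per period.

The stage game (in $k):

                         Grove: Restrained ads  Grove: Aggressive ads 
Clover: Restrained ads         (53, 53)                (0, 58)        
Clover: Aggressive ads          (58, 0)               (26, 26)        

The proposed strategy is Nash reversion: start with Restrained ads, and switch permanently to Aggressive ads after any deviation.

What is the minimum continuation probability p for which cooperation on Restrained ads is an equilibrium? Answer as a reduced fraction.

3/16

Expected continuation weight on next period's payoff is β·p = 5/6·p, which plays the role of the discount factor.
Cooperation requires 5/6·p ≥ (58−53)/(58−26) = 5/32, hence p ≥ 3/16.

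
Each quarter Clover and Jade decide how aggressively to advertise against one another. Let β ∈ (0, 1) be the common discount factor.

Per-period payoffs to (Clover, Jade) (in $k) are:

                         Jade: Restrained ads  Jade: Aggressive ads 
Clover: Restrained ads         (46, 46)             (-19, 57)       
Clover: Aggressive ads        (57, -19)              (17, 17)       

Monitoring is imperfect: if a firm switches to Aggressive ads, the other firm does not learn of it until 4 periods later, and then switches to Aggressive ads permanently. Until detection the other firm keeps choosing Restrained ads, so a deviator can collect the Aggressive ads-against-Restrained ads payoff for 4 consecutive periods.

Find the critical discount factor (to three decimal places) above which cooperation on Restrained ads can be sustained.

0.724

The best deviation is to choose Aggressive ads for all 4 undetected periods, earning 57 each, then 17 forever once detected.
Deviation value: 57(1−β^4)/(1−β) + 17β^4/(1−β); cooperation value: 46/(1−β).
IC: 46 ≥ 57(1−β^4) + 17β^4 = 57 − 40β^4.
So β^4 ≥ 11/40, giving β ≥ (11/40)^(1/4) ≈ 0.724.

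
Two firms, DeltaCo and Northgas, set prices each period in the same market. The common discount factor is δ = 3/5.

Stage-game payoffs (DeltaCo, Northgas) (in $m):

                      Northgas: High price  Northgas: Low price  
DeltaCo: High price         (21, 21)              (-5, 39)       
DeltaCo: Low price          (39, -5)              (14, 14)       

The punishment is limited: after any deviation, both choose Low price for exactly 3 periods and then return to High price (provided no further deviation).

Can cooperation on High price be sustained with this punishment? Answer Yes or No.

Comparing payoff streams over the 4 periods until play realigns: cooperate → 21(1+δ+…+δ^3); deviate → 39 + 14(δ+…+δ^3).
Cooperation is sustained iff (21−14)(δ+…+δ^3) ≥ 39−21.
δ+…+δ^3 = 3/5·(1−(3/5)^3)/(1−3/5) = 1.1760, and (39−21)/(21−14) = 2.5714.
1.1760 < 2.5714, so cooperation is not sustainable.

No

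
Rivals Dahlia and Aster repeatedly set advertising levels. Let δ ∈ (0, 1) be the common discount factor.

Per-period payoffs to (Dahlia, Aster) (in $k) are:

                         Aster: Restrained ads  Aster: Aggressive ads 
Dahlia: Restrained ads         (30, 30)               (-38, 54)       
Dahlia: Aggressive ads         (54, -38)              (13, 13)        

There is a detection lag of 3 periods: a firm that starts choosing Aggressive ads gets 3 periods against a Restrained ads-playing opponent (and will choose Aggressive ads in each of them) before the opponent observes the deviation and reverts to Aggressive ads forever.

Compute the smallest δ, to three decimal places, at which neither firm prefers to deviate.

A deviator earns 54 for 3 periods, then 13 forever; cooperating earns 30 forever. Multiplying the IC by (1−δ):
30 ≥ 54(1−δ^3) + 13δ^3, so 41·δ^3 ≥ 24 and δ^3 ≥ 24/41.
δ ≥ (24/41)^(1/3) ≈ 0.837.

0.837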